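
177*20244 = 3583188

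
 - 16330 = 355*(-46 )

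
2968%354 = 136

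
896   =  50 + 846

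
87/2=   87/2 = 43.50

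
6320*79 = 499280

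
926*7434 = 6883884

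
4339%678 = 271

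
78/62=1 + 8/31 = 1.26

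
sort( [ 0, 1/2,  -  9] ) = [ - 9,0, 1/2] 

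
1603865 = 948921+654944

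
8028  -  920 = 7108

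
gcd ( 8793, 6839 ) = 977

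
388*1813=703444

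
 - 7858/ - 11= 714+ 4/11 = 714.36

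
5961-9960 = -3999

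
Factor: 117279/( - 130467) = -249/277 = -3^1 * 83^1*277^(-1)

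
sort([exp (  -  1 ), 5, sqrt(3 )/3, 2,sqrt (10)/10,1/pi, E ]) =[sqrt( 10)/10,1/pi,exp (- 1),sqrt (3 )/3,  2,E,5]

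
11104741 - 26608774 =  - 15504033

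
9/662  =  9/662 = 0.01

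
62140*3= 186420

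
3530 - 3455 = 75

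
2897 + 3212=6109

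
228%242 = 228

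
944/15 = 944/15 = 62.93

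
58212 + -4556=53656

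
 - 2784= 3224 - 6008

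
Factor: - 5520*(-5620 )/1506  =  5170400/251 = 2^5*5^2*23^1*251^( - 1)*  281^1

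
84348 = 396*213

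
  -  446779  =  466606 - 913385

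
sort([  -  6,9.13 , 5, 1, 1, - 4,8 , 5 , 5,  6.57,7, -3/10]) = [-6, -4, - 3/10,  1,1, 5,  5,  5, 6.57,7,  8 , 9.13 ]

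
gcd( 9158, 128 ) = 2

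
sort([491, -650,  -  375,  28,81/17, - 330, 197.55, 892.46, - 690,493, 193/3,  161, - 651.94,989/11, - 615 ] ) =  [-690,  -  651.94, -650, - 615 ,-375, - 330,  81/17, 28,193/3,989/11,  161,197.55,491,493,892.46]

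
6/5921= 6/5921 = 0.00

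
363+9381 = 9744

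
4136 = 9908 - 5772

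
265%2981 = 265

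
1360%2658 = 1360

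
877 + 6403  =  7280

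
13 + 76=89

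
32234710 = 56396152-24161442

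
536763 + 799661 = 1336424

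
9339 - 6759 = 2580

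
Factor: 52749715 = 5^1*10549943^1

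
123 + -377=-254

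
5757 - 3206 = 2551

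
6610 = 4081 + 2529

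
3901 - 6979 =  - 3078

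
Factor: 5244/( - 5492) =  - 1311/1373 = -3^1*19^1*23^1*1373^( - 1)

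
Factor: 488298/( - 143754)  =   - 13^(-1)*19^( - 1 )*839^1 = - 839/247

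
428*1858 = 795224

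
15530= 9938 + 5592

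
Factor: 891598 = 2^1*445799^1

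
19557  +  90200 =109757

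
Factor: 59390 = 2^1 * 5^1*5939^1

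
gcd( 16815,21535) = 295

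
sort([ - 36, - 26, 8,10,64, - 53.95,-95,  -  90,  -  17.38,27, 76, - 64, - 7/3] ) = [ -95, - 90 ,- 64,-53.95, -36,-26,  -  17.38,- 7/3, 8,10  ,  27,64, 76] 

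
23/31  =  23/31 = 0.74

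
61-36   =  25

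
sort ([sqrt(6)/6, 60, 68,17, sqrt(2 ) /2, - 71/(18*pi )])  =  [ - 71/(18*pi), sqrt( 6)/6, sqrt (2) /2, 17,60 , 68 ]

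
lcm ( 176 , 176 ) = 176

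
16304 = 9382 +6922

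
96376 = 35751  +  60625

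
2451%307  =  302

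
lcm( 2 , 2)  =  2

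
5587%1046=357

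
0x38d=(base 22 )1j7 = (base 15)409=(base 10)909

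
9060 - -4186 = 13246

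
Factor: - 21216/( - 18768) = 2^1*13^1*23^ (-1) = 26/23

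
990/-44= - 23+1/2 = - 22.50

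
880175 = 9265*95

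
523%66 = 61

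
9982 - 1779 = 8203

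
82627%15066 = 7297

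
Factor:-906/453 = -2 = -2^1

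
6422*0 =0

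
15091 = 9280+5811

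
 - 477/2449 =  - 477/2449= - 0.19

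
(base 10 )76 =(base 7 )136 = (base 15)51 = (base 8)114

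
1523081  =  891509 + 631572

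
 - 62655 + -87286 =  - 149941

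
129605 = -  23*(-5635)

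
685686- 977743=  - 292057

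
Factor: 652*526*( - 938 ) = -2^4*7^1*67^1*163^1*263^1 = - 321688976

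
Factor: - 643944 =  - 2^3*3^1*7^1*3833^1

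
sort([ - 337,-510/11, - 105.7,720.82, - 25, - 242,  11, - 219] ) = [ - 337, - 242,  -  219,  -  105.7, - 510/11, - 25,11,720.82]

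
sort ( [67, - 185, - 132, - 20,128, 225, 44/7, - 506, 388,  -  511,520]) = [ - 511, - 506,-185, - 132 , - 20 , 44/7,67,128, 225,388,  520 ]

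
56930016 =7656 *7436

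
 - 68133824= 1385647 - 69519471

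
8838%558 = 468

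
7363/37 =199 = 199.00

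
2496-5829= -3333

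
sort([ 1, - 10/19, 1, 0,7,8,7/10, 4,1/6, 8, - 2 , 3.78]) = [ - 2, - 10/19, 0, 1/6,7/10, 1,1,3.78,4,7,8 , 8]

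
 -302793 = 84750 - 387543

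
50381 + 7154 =57535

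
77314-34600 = 42714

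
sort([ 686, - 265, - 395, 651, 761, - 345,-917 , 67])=[ - 917,- 395,-345, - 265,67, 651,686,  761 ]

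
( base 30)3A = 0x64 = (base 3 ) 10201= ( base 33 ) 31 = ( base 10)100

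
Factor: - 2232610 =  - 2^1* 5^1*17^1*23^1*571^1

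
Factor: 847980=2^2*3^2*5^1*7^1 * 673^1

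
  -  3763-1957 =-5720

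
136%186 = 136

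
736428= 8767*84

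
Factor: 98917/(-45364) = - 2^ (-2 )  *  7^1*11^( - 1 )*13^1*1031^ ( - 1 ) * 1087^1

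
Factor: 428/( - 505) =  - 2^2*5^( -1 )*101^( - 1) * 107^1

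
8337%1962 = 489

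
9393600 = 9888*950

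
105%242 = 105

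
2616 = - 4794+7410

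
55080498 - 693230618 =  - 638150120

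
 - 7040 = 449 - 7489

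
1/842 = 1/842=0.00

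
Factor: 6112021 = 47^1 * 130043^1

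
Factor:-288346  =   - 2^1 * 144173^1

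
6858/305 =22 + 148/305= 22.49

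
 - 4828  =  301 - 5129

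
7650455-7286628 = 363827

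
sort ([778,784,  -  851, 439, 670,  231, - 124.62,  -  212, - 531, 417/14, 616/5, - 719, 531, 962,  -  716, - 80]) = [ - 851, - 719,-716, - 531,-212,-124.62, - 80, 417/14, 616/5, 231 , 439,531,  670, 778, 784,  962]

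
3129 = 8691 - 5562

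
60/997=60/997 = 0.06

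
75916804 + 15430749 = 91347553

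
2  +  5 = 7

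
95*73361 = 6969295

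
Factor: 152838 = 2^1*3^2 * 7^1 * 1213^1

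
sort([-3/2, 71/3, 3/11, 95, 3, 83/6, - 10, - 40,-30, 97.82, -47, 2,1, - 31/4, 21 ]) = [ - 47, - 40,- 30, - 10,  -  31/4,-3/2,3/11, 1, 2, 3,83/6, 21, 71/3, 95, 97.82 ]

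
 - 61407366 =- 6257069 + -55150297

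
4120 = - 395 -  - 4515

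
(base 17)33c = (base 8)1642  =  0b1110100010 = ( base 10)930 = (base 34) rc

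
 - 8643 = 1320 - 9963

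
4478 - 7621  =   - 3143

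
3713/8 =3713/8=   464.12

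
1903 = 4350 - 2447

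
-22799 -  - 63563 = 40764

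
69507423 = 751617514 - 682110091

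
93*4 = 372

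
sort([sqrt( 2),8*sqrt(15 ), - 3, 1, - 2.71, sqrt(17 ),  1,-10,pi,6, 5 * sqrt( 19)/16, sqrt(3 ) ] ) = [ - 10 ,-3, - 2.71, 1,1,5*sqrt( 19) /16, sqrt(2 ) , sqrt ( 3),  pi,sqrt( 17 ),6,8 * sqrt( 15)] 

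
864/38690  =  432/19345 = 0.02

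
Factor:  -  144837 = - 3^2*7^1*11^2*19^1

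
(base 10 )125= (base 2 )1111101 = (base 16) 7d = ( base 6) 325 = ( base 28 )4D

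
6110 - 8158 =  - 2048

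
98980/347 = 285 + 85/347 = 285.24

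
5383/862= 6 + 211/862 = 6.24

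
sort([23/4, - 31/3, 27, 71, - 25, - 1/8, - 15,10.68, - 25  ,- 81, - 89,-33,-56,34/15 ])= [ - 89, - 81, - 56,  -  33, - 25, - 25, - 15, - 31/3, - 1/8, 34/15,23/4, 10.68,  27 , 71 ]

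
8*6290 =50320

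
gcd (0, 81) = 81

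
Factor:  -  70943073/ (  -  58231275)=23647691/19410425=5^(-2)*29^ ( - 1 )*41^(-1)*653^( - 1 )*23647691^1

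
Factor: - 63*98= - 2^1 * 3^2*7^3 = - 6174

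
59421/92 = 645 + 81/92 = 645.88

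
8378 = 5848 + 2530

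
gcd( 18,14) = 2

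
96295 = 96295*1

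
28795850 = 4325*6658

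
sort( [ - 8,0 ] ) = [ - 8,0]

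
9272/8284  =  122/109= 1.12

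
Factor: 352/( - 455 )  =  -2^5*5^( - 1 )*7^( - 1)*11^1*13^ (-1) 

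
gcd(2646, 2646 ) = 2646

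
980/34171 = 980/34171 = 0.03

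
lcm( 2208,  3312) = 6624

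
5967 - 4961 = 1006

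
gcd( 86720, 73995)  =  5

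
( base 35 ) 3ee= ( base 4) 1001103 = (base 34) 3kv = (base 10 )4179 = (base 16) 1053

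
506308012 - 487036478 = 19271534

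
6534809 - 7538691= - 1003882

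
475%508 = 475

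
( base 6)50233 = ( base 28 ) 8al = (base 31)6Q1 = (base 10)6573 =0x19AD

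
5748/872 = 1437/218 = 6.59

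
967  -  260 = 707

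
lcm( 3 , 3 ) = 3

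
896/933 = 896/933 = 0.96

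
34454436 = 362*95178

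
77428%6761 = 3057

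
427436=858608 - 431172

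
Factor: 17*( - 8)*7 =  - 2^3*7^1*17^1  =  - 952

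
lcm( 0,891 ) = 0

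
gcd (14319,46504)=1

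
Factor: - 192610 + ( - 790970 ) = - 983580 = - 2^2*3^1*5^1*13^2 *97^1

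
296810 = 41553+255257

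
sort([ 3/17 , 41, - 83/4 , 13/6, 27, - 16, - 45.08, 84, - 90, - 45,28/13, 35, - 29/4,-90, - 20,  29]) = [ - 90, - 90,-45.08, - 45, -83/4, - 20, - 16,-29/4 , 3/17, 28/13, 13/6, 27, 29, 35, 41, 84]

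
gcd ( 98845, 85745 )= 5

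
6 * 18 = 108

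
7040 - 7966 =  - 926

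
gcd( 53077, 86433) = 1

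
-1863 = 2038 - 3901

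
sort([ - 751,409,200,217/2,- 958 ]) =[-958,  -  751,217/2,200, 409]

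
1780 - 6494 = - 4714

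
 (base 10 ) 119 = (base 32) 3n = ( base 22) 59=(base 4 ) 1313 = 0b1110111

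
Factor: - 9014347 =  - 37^1*243631^1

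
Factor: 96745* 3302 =2^1*5^1 * 11^1* 13^1 * 127^1*1759^1 = 319451990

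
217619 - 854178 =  - 636559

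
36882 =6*6147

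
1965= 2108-143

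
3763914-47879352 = -44115438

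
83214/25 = 3328 + 14/25=3328.56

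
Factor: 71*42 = 2982 = 2^1*3^1*7^1*71^1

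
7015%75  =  40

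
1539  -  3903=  - 2364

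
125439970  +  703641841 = 829081811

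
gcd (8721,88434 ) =153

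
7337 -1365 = 5972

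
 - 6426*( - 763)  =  4903038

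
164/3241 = 164/3241 = 0.05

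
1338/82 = 669/41 = 16.32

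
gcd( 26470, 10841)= 1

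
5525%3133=2392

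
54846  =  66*831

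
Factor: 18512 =2^4*13^1*89^1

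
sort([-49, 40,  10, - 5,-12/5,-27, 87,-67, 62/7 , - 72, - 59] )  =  [ - 72, - 67, - 59, - 49, - 27,-5, - 12/5, 62/7, 10,  40, 87 ]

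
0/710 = 0 = 0.00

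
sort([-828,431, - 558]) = [-828,- 558, 431 ] 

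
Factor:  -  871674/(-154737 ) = 290558/51579= 2^1* 3^ ( - 2)*11^( - 1)*131^1*521^(-1 )*1109^1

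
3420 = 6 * 570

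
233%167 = 66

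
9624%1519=510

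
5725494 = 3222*1777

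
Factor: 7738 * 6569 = 2^1* 53^1 * 73^1*6569^1=50830922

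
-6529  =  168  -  6697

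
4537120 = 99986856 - 95449736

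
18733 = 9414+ 9319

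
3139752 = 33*95144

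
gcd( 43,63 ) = 1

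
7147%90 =37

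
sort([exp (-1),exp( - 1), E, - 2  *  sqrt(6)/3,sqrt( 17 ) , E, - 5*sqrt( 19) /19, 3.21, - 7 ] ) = [ - 7, - 2*sqrt (6 )/3 , - 5*sqrt ( 19) /19, exp(-1), exp(-1), E,E,3.21,sqrt( 17)]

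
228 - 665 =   -  437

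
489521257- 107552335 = 381968922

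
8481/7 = 8481/7 = 1211.57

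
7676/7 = 7676/7= 1096.57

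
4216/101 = 4216/101 = 41.74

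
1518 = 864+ 654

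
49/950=49/950 = 0.05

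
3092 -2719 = 373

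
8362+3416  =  11778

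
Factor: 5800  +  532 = 6332 = 2^2 * 1583^1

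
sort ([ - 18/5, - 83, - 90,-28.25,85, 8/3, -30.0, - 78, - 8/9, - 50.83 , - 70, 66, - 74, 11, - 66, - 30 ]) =[ - 90, - 83, -78,-74, - 70,- 66, - 50.83, - 30.0,- 30, - 28.25, - 18/5, - 8/9, 8/3,11, 66, 85 ] 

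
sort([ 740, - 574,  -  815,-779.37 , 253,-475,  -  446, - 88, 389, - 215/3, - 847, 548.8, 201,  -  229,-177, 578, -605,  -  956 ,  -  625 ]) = [ - 956, - 847, - 815 ,  -  779.37, - 625, - 605,  -  574,-475,  -  446,  -  229,-177 , - 88, - 215/3,201, 253,389, 548.8,578,  740 ]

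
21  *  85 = 1785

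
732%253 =226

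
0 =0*4171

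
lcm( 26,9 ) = 234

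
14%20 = 14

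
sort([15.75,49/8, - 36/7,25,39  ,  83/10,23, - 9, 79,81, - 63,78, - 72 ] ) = [ - 72, - 63, - 9, - 36/7,49/8,83/10,15.75, 23 , 25, 39, 78 , 79 , 81 ] 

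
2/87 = 2/87 = 0.02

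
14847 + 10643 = 25490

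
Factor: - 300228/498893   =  -2^2*3^1*23^( - 1)*109^( - 1 )*127^1*197^1*199^( - 1 )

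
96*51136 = 4909056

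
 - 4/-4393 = 4/4393 = 0.00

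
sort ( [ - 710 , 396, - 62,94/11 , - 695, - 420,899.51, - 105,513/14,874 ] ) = [ - 710, - 695,-420, - 105, - 62, 94/11, 513/14,396,874,  899.51] 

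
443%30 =23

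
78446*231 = 18121026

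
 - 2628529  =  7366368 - 9994897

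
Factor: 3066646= 2^1*11^1*139393^1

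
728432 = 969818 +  - 241386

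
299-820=-521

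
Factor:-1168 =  - 2^4*73^1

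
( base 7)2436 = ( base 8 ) 1615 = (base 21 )216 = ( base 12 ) 639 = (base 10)909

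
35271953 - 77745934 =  - 42473981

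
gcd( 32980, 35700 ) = 340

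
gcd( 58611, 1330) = 7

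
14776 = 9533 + 5243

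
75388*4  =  301552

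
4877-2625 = 2252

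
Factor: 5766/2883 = 2^1 = 2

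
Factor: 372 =2^2*3^1*31^1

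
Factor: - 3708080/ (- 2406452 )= 927020/601613 =2^2 * 5^1* 17^( - 1)*43^(-1)*823^( - 1)*46351^1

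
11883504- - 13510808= 25394312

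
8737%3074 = 2589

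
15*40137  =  602055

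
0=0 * 592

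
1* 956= 956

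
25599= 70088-44489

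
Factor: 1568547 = 3^2 * 397^1*439^1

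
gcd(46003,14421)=1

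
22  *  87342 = 1921524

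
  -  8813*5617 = -49502621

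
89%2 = 1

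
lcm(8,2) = 8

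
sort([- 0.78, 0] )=[ - 0.78, 0]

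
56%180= 56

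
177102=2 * 88551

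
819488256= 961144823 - 141656567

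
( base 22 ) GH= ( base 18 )129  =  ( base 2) 101110001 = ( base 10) 369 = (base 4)11301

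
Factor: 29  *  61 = 29^1 * 61^1 = 1769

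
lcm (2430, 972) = 4860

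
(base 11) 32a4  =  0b1000011111101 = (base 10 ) 4349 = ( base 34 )3pv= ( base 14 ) 1829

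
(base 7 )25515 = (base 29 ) 81h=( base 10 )6774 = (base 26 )A0E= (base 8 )15166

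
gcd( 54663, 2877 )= 2877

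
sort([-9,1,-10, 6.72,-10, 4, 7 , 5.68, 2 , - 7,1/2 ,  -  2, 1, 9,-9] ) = [-10,  -  10,-9, - 9, - 7, - 2,1/2 , 1,  1,  2, 4, 5.68,6.72 , 7, 9]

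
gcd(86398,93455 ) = 1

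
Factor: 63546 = 2^1*3^1*7^1*17^1*89^1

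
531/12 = 44+1/4 = 44.25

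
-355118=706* ( - 503 )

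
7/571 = 7/571 = 0.01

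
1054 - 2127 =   -  1073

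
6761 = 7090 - 329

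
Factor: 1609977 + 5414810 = 7^2*11^1*13033^1 =7024787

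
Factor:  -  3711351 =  - 3^1*7^1*31^1*5701^1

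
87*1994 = 173478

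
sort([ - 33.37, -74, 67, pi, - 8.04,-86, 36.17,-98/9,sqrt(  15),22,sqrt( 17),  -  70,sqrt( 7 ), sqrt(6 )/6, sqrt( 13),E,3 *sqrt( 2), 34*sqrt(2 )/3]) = [-86,-74, - 70, - 33.37, - 98/9, - 8.04,sqrt(6 ) /6, sqrt(7), E,pi,sqrt( 13 ), sqrt( 15 ) , sqrt( 17 ),3* sqrt( 2) , 34*sqrt(2)/3,22,36.17, 67]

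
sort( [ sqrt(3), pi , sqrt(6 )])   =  [ sqrt( 3), sqrt (6), pi]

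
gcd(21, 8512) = 7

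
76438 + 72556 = 148994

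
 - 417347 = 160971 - 578318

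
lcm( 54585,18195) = 54585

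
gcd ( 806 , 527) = 31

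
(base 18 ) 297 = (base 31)qb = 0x331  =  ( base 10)817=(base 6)3441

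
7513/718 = 7513/718 = 10.46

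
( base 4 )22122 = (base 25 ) 11G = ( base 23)15m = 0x29A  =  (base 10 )666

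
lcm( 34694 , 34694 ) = 34694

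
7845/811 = 7845/811=9.67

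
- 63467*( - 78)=4950426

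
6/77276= 3/38638 = 0.00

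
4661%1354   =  599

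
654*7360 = 4813440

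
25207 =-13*(-1939)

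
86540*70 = 6057800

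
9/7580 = 9/7580  =  0.00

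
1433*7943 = 11382319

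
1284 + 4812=6096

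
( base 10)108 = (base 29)3L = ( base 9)130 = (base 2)1101100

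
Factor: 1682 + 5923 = 3^2*5^1* 13^2= 7605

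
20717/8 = 2589 + 5/8 = 2589.62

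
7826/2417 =3 + 575/2417 = 3.24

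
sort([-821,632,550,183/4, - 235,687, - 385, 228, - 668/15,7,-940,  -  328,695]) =[ - 940, - 821,-385, - 328, - 235, - 668/15, 7,183/4,228, 550, 632, 687,695]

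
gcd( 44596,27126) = 2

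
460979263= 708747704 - 247768441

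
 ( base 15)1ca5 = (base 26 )95g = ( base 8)14126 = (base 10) 6230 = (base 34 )5d8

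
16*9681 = 154896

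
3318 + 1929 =5247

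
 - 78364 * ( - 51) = 3996564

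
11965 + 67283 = 79248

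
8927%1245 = 212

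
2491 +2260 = 4751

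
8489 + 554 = 9043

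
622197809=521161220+101036589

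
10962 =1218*9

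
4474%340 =54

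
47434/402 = 23717/201= 118.00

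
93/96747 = 31/32249 = 0.00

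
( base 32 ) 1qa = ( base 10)1866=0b11101001010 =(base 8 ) 3512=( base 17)67d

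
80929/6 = 80929/6 = 13488.17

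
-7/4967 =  - 7/4967 = - 0.00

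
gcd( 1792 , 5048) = 8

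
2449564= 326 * 7514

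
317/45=317/45 = 7.04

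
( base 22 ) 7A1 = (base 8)7031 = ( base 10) 3609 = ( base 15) 1109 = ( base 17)c85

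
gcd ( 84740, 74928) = 892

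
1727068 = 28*61681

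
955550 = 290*3295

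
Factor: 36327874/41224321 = 2^1*11^1*97^( - 1 )*113^ ( - 1)*3761^(-1)*1651267^1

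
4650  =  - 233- - 4883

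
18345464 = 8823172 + 9522292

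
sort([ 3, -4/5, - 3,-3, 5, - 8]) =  [ - 8,-3, - 3, - 4/5, 3,5 ] 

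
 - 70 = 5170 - 5240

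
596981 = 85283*7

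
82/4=41/2 = 20.50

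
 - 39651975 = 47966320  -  87618295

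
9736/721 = 9736/721 = 13.50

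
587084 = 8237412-7650328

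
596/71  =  8  +  28/71= 8.39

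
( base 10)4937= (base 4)1031021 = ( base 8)11511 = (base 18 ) f45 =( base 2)1001101001001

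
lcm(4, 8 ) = 8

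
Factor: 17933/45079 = 61^(-1)*79^1*227^1*739^( - 1 ) 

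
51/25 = 51/25 = 2.04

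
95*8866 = 842270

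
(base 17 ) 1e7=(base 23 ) 105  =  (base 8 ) 1026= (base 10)534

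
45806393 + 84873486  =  130679879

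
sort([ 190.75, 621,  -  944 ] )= [ - 944,190.75,621]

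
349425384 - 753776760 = -404351376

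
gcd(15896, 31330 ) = 2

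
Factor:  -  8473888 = -2^5*17^1 * 37^1*421^1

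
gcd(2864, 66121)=1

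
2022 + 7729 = 9751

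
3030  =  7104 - 4074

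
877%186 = 133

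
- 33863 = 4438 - 38301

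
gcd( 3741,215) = 43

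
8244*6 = 49464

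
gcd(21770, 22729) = 7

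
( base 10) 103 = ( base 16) 67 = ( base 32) 37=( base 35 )2X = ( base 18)5D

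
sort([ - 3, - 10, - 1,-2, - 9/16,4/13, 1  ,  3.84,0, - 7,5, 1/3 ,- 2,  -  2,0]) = [ - 10, - 7, - 3, - 2, -2, - 2, - 1, - 9/16 , 0,  0, 4/13,  1/3, 1,3.84,5 ] 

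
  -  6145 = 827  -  6972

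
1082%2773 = 1082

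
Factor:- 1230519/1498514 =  - 2^( - 1 )*3^1*410173^1*749257^( -1)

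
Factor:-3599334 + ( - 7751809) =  - 11351143^1 = -11351143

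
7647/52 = 147 + 3/52 =147.06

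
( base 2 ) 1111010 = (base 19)68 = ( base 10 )122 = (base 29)46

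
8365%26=19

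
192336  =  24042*8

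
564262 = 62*9101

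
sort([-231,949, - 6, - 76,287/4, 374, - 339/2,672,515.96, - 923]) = [ - 923, - 231, - 339/2, - 76, - 6,  287/4,374, 515.96,  672 , 949] 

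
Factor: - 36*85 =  - 3060 = - 2^2* 3^2*5^1*17^1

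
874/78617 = 874/78617  =  0.01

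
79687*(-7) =-557809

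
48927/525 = 16309/175 = 93.19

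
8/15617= 8/15617=0.00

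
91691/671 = 136+435/671 = 136.65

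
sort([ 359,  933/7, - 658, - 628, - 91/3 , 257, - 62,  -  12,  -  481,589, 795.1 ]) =[ - 658, - 628,-481, - 62,-91/3, - 12, 933/7,  257,359, 589,795.1 ]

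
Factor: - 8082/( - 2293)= 2^1 * 3^2*449^1*2293^(  -  1) 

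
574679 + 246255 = 820934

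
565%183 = 16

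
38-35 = 3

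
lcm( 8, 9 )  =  72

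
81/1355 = 81/1355 = 0.06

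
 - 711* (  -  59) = 41949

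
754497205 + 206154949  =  960652154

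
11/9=1 + 2/9 = 1.22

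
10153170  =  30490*333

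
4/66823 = 4/66823= 0.00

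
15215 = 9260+5955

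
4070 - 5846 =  - 1776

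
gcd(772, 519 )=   1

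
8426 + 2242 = 10668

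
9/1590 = 3/530 = 0.01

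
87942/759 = 115 + 219/253 = 115.87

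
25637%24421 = 1216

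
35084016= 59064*594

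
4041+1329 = 5370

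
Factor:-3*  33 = - 99 = - 3^2 *11^1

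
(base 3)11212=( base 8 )203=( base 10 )131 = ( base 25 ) 56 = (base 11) 10A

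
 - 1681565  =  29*( - 57985)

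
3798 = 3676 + 122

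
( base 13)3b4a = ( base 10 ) 8512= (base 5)233022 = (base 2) 10000101000000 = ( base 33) 7qv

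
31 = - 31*( - 1)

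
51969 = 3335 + 48634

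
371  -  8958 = - 8587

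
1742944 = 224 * 7781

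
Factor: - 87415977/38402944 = -2^(-7)*3^1 *11^1*41^1*64609^1*300023^( - 1 )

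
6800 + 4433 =11233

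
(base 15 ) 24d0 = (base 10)7845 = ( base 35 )6E5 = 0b1111010100101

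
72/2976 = 3/124 = 0.02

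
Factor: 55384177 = 55384177^1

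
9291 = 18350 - 9059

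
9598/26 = 369 + 2/13 = 369.15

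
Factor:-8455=-5^1*19^1 * 89^1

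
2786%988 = 810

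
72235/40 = 1805 + 7/8=1805.88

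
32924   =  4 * 8231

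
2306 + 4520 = 6826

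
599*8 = 4792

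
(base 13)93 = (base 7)231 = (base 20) 60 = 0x78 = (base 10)120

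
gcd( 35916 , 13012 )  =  4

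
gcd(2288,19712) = 176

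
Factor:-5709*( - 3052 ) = 17423868  =  2^2 * 3^1*7^1*11^1*109^1 *173^1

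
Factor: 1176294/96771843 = 2^1*3^( - 1)*7^1*439^( - 1)*3499^( - 1 ) * 4001^1= 56014/4608183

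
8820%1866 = 1356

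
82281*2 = 164562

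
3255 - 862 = 2393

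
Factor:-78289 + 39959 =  - 2^1 * 5^1 * 3833^1 = - 38330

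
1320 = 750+570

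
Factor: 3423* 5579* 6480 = 2^4*3^5*5^1*7^2*163^1 * 797^1 =123748022160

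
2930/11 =2930/11 = 266.36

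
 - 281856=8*(-35232)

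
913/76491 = 913/76491 = 0.01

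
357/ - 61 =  - 357/61  =  - 5.85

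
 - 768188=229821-998009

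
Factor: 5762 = 2^1*43^1  *67^1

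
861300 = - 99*( - 8700)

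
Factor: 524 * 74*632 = 2^6*37^1*79^1*131^1 =24506432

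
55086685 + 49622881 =104709566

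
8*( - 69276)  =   - 554208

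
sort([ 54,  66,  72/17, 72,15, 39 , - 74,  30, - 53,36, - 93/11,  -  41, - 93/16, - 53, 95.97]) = [ - 74, - 53,-53, -41,-93/11, - 93/16,  72/17, 15,30,  36, 39,54,66, 72,95.97]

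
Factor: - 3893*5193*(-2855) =57717676395 = 3^2*5^1*17^1*229^1*571^1 * 577^1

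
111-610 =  - 499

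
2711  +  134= 2845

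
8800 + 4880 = 13680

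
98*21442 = 2101316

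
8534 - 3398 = 5136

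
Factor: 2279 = 43^1 * 53^1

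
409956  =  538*762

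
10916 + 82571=93487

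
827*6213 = 5138151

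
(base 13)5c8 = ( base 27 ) 1aa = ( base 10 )1009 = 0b1111110001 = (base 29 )15N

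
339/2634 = 113/878 = 0.13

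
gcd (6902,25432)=34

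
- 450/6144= - 75/1024 = -0.07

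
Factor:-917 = - 7^1*131^1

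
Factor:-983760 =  - 2^4*3^1 * 5^1*4099^1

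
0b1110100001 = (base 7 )2465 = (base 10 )929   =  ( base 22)1K5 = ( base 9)1242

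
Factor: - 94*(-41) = 3854=2^1*41^1*47^1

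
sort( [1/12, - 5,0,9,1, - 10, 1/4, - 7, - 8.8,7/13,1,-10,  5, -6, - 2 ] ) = [ - 10,- 10,- 8.8,  -  7 , - 6 , - 5, - 2,0, 1/12, 1/4  ,  7/13,1,1 , 5,9] 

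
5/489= 5/489 =0.01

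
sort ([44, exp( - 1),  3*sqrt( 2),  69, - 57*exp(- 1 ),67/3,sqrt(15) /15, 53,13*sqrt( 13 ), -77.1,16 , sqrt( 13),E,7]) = [ - 77.1, - 57*exp( - 1), sqrt ( 15)/15,exp( - 1),  E, sqrt(13 ), 3  *  sqrt(2),7, 16, 67/3,44,13*sqrt( 13 ),53 , 69 ]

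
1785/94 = 1785/94 = 18.99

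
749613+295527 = 1045140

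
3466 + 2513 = 5979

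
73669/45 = 1637 + 4/45 = 1637.09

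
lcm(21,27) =189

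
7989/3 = 2663 = 2663.00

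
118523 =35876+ 82647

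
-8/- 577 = 8/577 = 0.01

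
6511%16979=6511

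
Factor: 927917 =109^1*8513^1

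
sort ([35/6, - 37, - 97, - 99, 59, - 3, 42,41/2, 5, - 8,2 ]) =[  -  99,-97, - 37,- 8,-3,  2, 5, 35/6,41/2, 42, 59]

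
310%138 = 34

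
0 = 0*15346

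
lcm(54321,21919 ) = 1249383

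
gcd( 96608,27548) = 4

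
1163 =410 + 753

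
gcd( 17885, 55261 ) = 73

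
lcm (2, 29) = 58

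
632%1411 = 632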